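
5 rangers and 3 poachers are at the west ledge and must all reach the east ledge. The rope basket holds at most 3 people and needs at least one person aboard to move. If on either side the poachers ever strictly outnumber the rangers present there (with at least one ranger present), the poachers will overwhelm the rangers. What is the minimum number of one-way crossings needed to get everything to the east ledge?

Counting alone: each trip to the east ledge takes at most 3 across and each return brings at least 1 back, so after t trips out (and t−1 returns) at most 3t − (t−1) of the 8 are across; that first reaches 8 at t = 4, so at least 7 crossings are needed.
The plan below uses exactly 7 crossings, so it is optimal:
1. 2 poachers → the east ledge.  (the west ledge: 5R 1P; the east ledge: 0R 2P)
2. 1 poacher ← the west ledge.  (the west ledge: 5R 2P; the east ledge: 0R 1P)
3. 2 rangers and 1 poacher → the east ledge.  (the west ledge: 3R 1P; the east ledge: 2R 2P)
4. 1 poacher ← the west ledge.  (the west ledge: 3R 2P; the east ledge: 2R 1P)
5. 1 ranger and 2 poachers → the east ledge.  (the west ledge: 2R 0P; the east ledge: 3R 3P)
6. 1 poacher ← the west ledge.  (the west ledge: 2R 1P; the east ledge: 3R 2P)
7. 2 rangers and 1 poacher → the east ledge.  (the west ledge: 0R 0P; the east ledge: 5R 3P)

7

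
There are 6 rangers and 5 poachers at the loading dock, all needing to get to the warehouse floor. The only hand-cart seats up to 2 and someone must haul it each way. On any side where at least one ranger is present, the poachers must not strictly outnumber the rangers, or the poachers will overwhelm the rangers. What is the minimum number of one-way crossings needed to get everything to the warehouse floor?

Counting alone: each trip to the warehouse floor takes at most 2 across and each return brings at least 1 back, so after t trips out (and t−1 returns) at most 2t − (t−1) of the 11 are across; that first reaches 11 at t = 10, so at least 19 crossings are needed.
The plan below uses exactly 19 crossings, so it is optimal:
1. 2 poachers → the warehouse floor.  (the loading dock: 6R 3P; the warehouse floor: 0R 2P)
2. 1 poacher ← the loading dock.  (the loading dock: 6R 4P; the warehouse floor: 0R 1P)
3. 2 poachers → the warehouse floor.  (the loading dock: 6R 2P; the warehouse floor: 0R 3P)
4. 1 poacher ← the loading dock.  (the loading dock: 6R 3P; the warehouse floor: 0R 2P)
5. 2 rangers → the warehouse floor.  (the loading dock: 4R 3P; the warehouse floor: 2R 2P)
6. 1 poacher ← the loading dock.  (the loading dock: 4R 4P; the warehouse floor: 2R 1P)
7. 1 ranger and 1 poacher → the warehouse floor.  (the loading dock: 3R 3P; the warehouse floor: 3R 2P)
8. 1 ranger ← the loading dock.  (the loading dock: 4R 3P; the warehouse floor: 2R 2P)
9. 1 ranger and 1 poacher → the warehouse floor.  (the loading dock: 3R 2P; the warehouse floor: 3R 3P)
10. 1 poacher ← the loading dock.  (the loading dock: 3R 3P; the warehouse floor: 3R 2P)
11. 1 ranger and 1 poacher → the warehouse floor.  (the loading dock: 2R 2P; the warehouse floor: 4R 3P)
12. 1 ranger ← the loading dock.  (the loading dock: 3R 2P; the warehouse floor: 3R 3P)
13. 1 ranger and 1 poacher → the warehouse floor.  (the loading dock: 2R 1P; the warehouse floor: 4R 4P)
14. 1 poacher ← the loading dock.  (the loading dock: 2R 2P; the warehouse floor: 4R 3P)
15. 1 ranger and 1 poacher → the warehouse floor.  (the loading dock: 1R 1P; the warehouse floor: 5R 4P)
16. 1 ranger ← the loading dock.  (the loading dock: 2R 1P; the warehouse floor: 4R 4P)
17. 1 ranger and 1 poacher → the warehouse floor.  (the loading dock: 1R 0P; the warehouse floor: 5R 5P)
18. 1 poacher ← the loading dock.  (the loading dock: 1R 1P; the warehouse floor: 5R 4P)
19. 1 ranger and 1 poacher → the warehouse floor.  (the loading dock: 0R 0P; the warehouse floor: 6R 5P)

19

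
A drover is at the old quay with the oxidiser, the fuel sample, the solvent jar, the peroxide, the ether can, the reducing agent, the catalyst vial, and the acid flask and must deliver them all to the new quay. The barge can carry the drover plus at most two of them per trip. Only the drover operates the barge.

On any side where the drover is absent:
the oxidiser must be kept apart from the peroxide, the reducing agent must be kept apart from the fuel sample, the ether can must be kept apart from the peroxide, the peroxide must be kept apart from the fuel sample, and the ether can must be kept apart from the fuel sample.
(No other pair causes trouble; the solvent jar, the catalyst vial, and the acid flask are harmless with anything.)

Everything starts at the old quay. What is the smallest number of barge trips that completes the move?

13

Counting alone: the drover can take at most 2 across per trip to the new quay, so moving all 8 needs at least 4 loaded trips out, with a return between consecutive ones — at least 7 crossings.
The safety rule pushes this higher. Following every safe sequence of crossings, the most of the 8 that can be at the new quay as the barge arrives there on crossings 7, 9, 11 is 5, 6, 7 respectively — never all 8.
So no plan with fewer than 13 crossings exists, and this one achieves 13:
1. Drover goes to the new quay with the fuel sample and the peroxide.
2. Drover goes back to the old quay with the fuel sample.
3. Drover goes to the new quay with the fuel sample and the oxidiser.
4. Drover goes back to the old quay with the peroxide.
5. Drover goes to the new quay with the peroxide and the solvent jar.
6. Drover goes back to the old quay with the peroxide.
7. Drover goes to the new quay with the catalyst vial and the peroxide.
8. Drover goes back to the old quay with the peroxide.
9. Drover goes to the new quay with the acid flask and the peroxide.
10. Drover goes back to the old quay with the peroxide.
11. Drover goes to the new quay with the ether can and the reducing agent.
12. Drover goes back to the old quay with the fuel sample.
13. Drover goes to the new quay with the fuel sample and the peroxide.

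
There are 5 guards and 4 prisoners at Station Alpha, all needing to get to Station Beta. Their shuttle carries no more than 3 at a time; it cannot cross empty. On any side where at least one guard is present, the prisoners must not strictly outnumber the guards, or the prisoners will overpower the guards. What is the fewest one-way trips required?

7

Counting alone: each trip to Station Beta takes at most 3 across and each return brings at least 1 back, so after t trips out (and t−1 returns) at most 3t − (t−1) of the 9 are across; that first reaches 9 at t = 4, so at least 7 crossings are needed.
The plan below uses exactly 7 crossings, so it is optimal:
1. 3 prisoners → Station Beta.  (Station Alpha: 5G 1P; Station Beta: 0G 3P)
2. 1 prisoner ← Station Alpha.  (Station Alpha: 5G 2P; Station Beta: 0G 2P)
3. 3 guards → Station Beta.  (Station Alpha: 2G 2P; Station Beta: 3G 2P)
4. 1 guard ← Station Alpha.  (Station Alpha: 3G 2P; Station Beta: 2G 2P)
5. 2 guards and 1 prisoner → Station Beta.  (Station Alpha: 1G 1P; Station Beta: 4G 3P)
6. 1 guard ← Station Alpha.  (Station Alpha: 2G 1P; Station Beta: 3G 3P)
7. 2 guards and 1 prisoner → Station Beta.  (Station Alpha: 0G 0P; Station Beta: 5G 4P)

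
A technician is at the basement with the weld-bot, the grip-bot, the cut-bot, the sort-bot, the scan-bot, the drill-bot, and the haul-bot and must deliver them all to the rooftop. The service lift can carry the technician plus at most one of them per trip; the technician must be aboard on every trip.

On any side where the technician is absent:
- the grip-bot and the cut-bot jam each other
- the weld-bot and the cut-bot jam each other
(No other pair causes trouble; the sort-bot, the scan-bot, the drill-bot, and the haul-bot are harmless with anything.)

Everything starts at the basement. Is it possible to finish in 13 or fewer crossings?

Counting alone: the technician can take at most 1 across per trip to the rooftop, so moving all 7 needs at least 7 loaded trips out, with a return between consecutive ones — at least 13 crossings.
The safety rule pushes this higher. Following every safe sequence of crossings, the most of the 7 that can be at the rooftop as the service lift arrives there on crossing 13 is 6 — never all 7.
So the move cannot be finished within 13 crossings. (The shortest complete plan takes 15:)
1. Technician goes to the rooftop with the cut-bot.
2. Technician goes back to the basement alone.
3. Technician goes to the rooftop with the weld-bot.
4. Technician goes back to the basement with the cut-bot.
5. Technician goes to the rooftop with the grip-bot.
6. Technician goes back to the basement alone.
7. Technician goes to the rooftop with the sort-bot.
8. Technician goes back to the basement alone.
9. Technician goes to the rooftop with the scan-bot.
10. Technician goes back to the basement alone.
11. Technician goes to the rooftop with the drill-bot.
12. Technician goes back to the basement alone.
13. Technician goes to the rooftop with the haul-bot.
14. Technician goes back to the basement alone.
15. Technician goes to the rooftop with the cut-bot.

No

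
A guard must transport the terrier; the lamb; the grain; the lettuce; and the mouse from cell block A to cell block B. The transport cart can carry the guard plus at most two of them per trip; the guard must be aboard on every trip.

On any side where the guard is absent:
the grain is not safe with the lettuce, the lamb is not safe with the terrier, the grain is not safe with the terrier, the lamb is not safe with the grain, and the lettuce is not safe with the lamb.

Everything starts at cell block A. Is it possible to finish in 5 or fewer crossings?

No

Counting alone: the guard can take at most 2 across per trip to cell block B, so moving all 5 needs at least 3 loaded trips out, with a return between consecutive ones — at least 5 crossings.
The safety rule pushes this higher. Following every safe sequence of crossings, the most of the 5 that can be at cell block B as the transport cart arrives there on crossing 5 is 4 — never all 5.
So the move cannot be finished within 5 crossings. (The shortest complete plan takes 7:)
1. Guard goes to cell block B with the grain and the lamb.  [cell block A: the lettuce, the mouse, the terrier | cell block B: the grain, the lamb]
2. Guard goes back to cell block A with the lamb.  [cell block A: the lamb, the lettuce, the mouse, the terrier | cell block B: the grain]
3. Guard goes to cell block B with the lettuce and the terrier.  [cell block A: the lamb, the mouse | cell block B: the grain, the lettuce, the terrier]
4. Guard goes back to cell block A with the grain.  [cell block A: the grain, the lamb, the mouse | cell block B: the lettuce, the terrier]
5. Guard goes to cell block B with the lamb and the mouse.  [cell block A: the grain | cell block B: the lamb, the lettuce, the mouse, the terrier]
6. Guard goes back to cell block A with the lamb.  [cell block A: the grain, the lamb | cell block B: the lettuce, the mouse, the terrier]
7. Guard goes to cell block B with the grain and the lamb.  [cell block A: — | cell block B: the grain, the lamb, the lettuce, the mouse, the terrier]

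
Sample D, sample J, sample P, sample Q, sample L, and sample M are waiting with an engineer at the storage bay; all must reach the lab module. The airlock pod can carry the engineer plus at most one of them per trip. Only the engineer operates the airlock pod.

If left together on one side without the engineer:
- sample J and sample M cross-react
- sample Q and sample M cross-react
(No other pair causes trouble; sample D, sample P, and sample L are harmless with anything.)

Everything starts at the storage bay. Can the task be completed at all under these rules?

1. Engineer goes to the lab module with sample M.
2. Engineer goes back to the storage bay alone.
3. Engineer goes to the lab module with sample D.
4. Engineer goes back to the storage bay alone.
5. Engineer goes to the lab module with sample J.
6. Engineer goes back to the storage bay with sample M.
7. Engineer goes to the lab module with sample Q.
8. Engineer goes back to the storage bay alone.
9. Engineer goes to the lab module with sample P.
10. Engineer goes back to the storage bay alone.
11. Engineer goes to the lab module with sample L.
12. Engineer goes back to the storage bay alone.
13. Engineer goes to the lab module with sample M.

Yes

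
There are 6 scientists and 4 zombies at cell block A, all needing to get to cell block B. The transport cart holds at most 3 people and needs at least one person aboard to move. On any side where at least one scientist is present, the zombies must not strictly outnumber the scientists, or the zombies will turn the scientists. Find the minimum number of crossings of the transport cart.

9

Counting alone: each trip to cell block B takes at most 3 across and each return brings at least 1 back, so after t trips out (and t−1 returns) at most 3t − (t−1) of the 10 are across; that first reaches 10 at t = 5, so at least 9 crossings are needed.
The plan below uses exactly 9 crossings, so it is optimal:
1. 2 zombies → cell block B.  (cell block A: 6S 2Z; cell block B: 0S 2Z)
2. 1 zombie ← cell block A.  (cell block A: 6S 3Z; cell block B: 0S 1Z)
3. 3 zombies → cell block B.  (cell block A: 6S 0Z; cell block B: 0S 4Z)
4. 1 zombie ← cell block A.  (cell block A: 6S 1Z; cell block B: 0S 3Z)
5. 3 scientists → cell block B.  (cell block A: 3S 1Z; cell block B: 3S 3Z)
6. 1 zombie ← cell block A.  (cell block A: 3S 2Z; cell block B: 3S 2Z)
7. 1 scientist and 2 zombies → cell block B.  (cell block A: 2S 0Z; cell block B: 4S 4Z)
8. 1 zombie ← cell block A.  (cell block A: 2S 1Z; cell block B: 4S 3Z)
9. 2 scientists and 1 zombie → cell block B.  (cell block A: 0S 0Z; cell block B: 6S 4Z)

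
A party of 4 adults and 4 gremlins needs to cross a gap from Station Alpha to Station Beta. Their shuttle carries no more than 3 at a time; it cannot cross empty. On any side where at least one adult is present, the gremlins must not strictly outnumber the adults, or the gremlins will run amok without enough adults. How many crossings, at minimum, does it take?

Counting alone: each trip to Station Beta takes at most 3 across and each return brings at least 1 back, so after t trips out (and t−1 returns) at most 3t − (t−1) of the 8 are across; that first reaches 8 at t = 4, so at least 7 crossings are needed.
The safety rule pushes this higher. Following every safe sequence of crossings, the most of the 8 that can be at Station Beta as the shuttle arrives there on crossing 7 is 7 — never all 8.
So no plan with fewer than 9 crossings exists, and this one achieves 9:
1. 2 gremlins → Station Beta.  (Station Alpha: 4A 2G; Station Beta: 0A 2G)
2. 1 gremlin ← Station Alpha.  (Station Alpha: 4A 3G; Station Beta: 0A 1G)
3. 3 gremlins → Station Beta.  (Station Alpha: 4A 0G; Station Beta: 0A 4G)
4. 1 gremlin ← Station Alpha.  (Station Alpha: 4A 1G; Station Beta: 0A 3G)
5. 3 adults → Station Beta.  (Station Alpha: 1A 1G; Station Beta: 3A 3G)
6. 1 adult and 1 gremlin ← Station Alpha.  (Station Alpha: 2A 2G; Station Beta: 2A 2G)
7. 2 adults → Station Beta.  (Station Alpha: 0A 2G; Station Beta: 4A 2G)
8. 1 gremlin ← Station Alpha.  (Station Alpha: 0A 3G; Station Beta: 4A 1G)
9. 3 gremlins → Station Beta.  (Station Alpha: 0A 0G; Station Beta: 4A 4G)

9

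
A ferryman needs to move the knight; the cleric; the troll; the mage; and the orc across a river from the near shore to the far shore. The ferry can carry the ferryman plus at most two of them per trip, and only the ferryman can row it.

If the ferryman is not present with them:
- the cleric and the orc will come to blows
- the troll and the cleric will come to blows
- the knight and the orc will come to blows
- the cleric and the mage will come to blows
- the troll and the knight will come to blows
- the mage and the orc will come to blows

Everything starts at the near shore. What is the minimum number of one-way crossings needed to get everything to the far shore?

impossible

Whatever the first load, the items left behind include a forbidden pair without the ferryman. No opening move is safe, so no plan exists.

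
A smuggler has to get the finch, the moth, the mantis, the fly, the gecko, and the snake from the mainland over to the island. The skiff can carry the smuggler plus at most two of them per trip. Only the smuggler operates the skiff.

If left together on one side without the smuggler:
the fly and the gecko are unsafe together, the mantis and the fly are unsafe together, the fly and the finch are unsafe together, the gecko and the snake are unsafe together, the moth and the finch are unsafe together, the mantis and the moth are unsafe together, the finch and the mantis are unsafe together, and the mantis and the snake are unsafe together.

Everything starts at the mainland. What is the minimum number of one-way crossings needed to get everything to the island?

Whatever the first load, the items left behind include a forbidden pair without the smuggler. No opening move is safe, so no plan exists.

impossible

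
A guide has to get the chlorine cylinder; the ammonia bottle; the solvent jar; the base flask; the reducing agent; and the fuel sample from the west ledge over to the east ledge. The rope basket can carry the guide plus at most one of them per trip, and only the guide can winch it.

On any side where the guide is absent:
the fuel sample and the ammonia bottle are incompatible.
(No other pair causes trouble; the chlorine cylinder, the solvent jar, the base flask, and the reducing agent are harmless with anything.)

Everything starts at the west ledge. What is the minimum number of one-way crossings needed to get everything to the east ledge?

Counting alone: the guide can take at most 1 across per trip to the east ledge, so moving all 6 needs at least 6 loaded trips out, with a return between consecutive ones — at least 11 crossings.
The plan below uses exactly 11 crossings, so it is optimal:
1. Guide goes to the east ledge with the ammonia bottle.  [the west ledge: the base flask, the chlorine cylinder, the fuel sample, the reducing agent, the solvent jar | the east ledge: the ammonia bottle]
2. Guide goes back to the west ledge alone.  [the west ledge: the base flask, the chlorine cylinder, the fuel sample, the reducing agent, the solvent jar | the east ledge: the ammonia bottle]
3. Guide goes to the east ledge with the chlorine cylinder.  [the west ledge: the base flask, the fuel sample, the reducing agent, the solvent jar | the east ledge: the ammonia bottle, the chlorine cylinder]
4. Guide goes back to the west ledge alone.  [the west ledge: the base flask, the fuel sample, the reducing agent, the solvent jar | the east ledge: the ammonia bottle, the chlorine cylinder]
5. Guide goes to the east ledge with the solvent jar.  [the west ledge: the base flask, the fuel sample, the reducing agent | the east ledge: the ammonia bottle, the chlorine cylinder, the solvent jar]
6. Guide goes back to the west ledge alone.  [the west ledge: the base flask, the fuel sample, the reducing agent | the east ledge: the ammonia bottle, the chlorine cylinder, the solvent jar]
7. Guide goes to the east ledge with the base flask.  [the west ledge: the fuel sample, the reducing agent | the east ledge: the ammonia bottle, the base flask, the chlorine cylinder, the solvent jar]
8. Guide goes back to the west ledge alone.  [the west ledge: the fuel sample, the reducing agent | the east ledge: the ammonia bottle, the base flask, the chlorine cylinder, the solvent jar]
9. Guide goes to the east ledge with the reducing agent.  [the west ledge: the fuel sample | the east ledge: the ammonia bottle, the base flask, the chlorine cylinder, the reducing agent, the solvent jar]
10. Guide goes back to the west ledge alone.  [the west ledge: the fuel sample | the east ledge: the ammonia bottle, the base flask, the chlorine cylinder, the reducing agent, the solvent jar]
11. Guide goes to the east ledge with the fuel sample.  [the west ledge: — | the east ledge: the ammonia bottle, the base flask, the chlorine cylinder, the fuel sample, the reducing agent, the solvent jar]

11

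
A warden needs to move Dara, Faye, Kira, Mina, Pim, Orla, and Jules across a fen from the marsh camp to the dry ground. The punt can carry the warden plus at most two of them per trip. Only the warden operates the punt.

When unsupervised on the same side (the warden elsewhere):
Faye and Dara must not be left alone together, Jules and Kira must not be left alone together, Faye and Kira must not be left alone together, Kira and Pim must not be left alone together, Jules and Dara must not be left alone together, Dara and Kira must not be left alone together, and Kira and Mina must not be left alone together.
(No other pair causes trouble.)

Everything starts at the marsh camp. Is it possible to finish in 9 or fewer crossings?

Counting alone: the warden can take at most 2 across per trip to the dry ground, so moving all 7 needs at least 4 loaded trips out, with a return between consecutive ones — at least 7 crossings.
The safety rule pushes this higher. Following every safe sequence of crossings, the most of the 7 that can be at the dry ground as the punt arrives there on crossings 7, 9 is 5, 6 respectively — never all 7.
So the move cannot be finished within 9 crossings. (The shortest complete plan takes 11:)
1. Warden goes to the dry ground with Dara and Kira.  [the marsh camp: Faye, Jules, Mina, Orla, Pim | the dry ground: Dara, Kira]
2. Warden goes back to the marsh camp with Dara.  [the marsh camp: Dara, Faye, Jules, Mina, Orla, Pim | the dry ground: Kira]
3. Warden goes to the dry ground with Dara and Mina.  [the marsh camp: Faye, Jules, Orla, Pim | the dry ground: Dara, Kira, Mina]
4. Warden goes back to the marsh camp with Kira.  [the marsh camp: Faye, Jules, Kira, Orla, Pim | the dry ground: Dara, Mina]
5. Warden goes to the dry ground with Kira and Pim.  [the marsh camp: Faye, Jules, Orla | the dry ground: Dara, Kira, Mina, Pim]
6. Warden goes back to the marsh camp with Kira.  [the marsh camp: Faye, Jules, Kira, Orla | the dry ground: Dara, Mina, Pim]
7. Warden goes to the dry ground with Faye and Jules.  [the marsh camp: Kira, Orla | the dry ground: Dara, Faye, Jules, Mina, Pim]
8. Warden goes back to the marsh camp with Dara.  [the marsh camp: Dara, Kira, Orla | the dry ground: Faye, Jules, Mina, Pim]
9. Warden goes to the dry ground with Dara and Orla.  [the marsh camp: Kira | the dry ground: Dara, Faye, Jules, Mina, Orla, Pim]
10. Warden goes back to the marsh camp with Dara.  [the marsh camp: Dara, Kira | the dry ground: Faye, Jules, Mina, Orla, Pim]
11. Warden goes to the dry ground with Dara and Kira.  [the marsh camp: — | the dry ground: Dara, Faye, Jules, Kira, Mina, Orla, Pim]

No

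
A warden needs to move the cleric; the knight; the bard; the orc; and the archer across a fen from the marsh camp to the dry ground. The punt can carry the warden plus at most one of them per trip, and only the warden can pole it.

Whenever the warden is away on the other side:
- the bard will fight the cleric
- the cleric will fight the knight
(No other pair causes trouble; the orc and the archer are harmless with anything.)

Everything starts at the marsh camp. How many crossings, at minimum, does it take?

Counting alone: the warden can take at most 1 across per trip to the dry ground, so moving all 5 needs at least 5 loaded trips out, with a return between consecutive ones — at least 9 crossings.
The safety rule pushes this higher. Following every safe sequence of crossings, the most of the 5 that can be at the dry ground as the punt arrives there on crossing 9 is 4 — never all 5.
So no plan with fewer than 11 crossings exists, and this one achieves 11:
1. Warden goes to the dry ground with the cleric.  [the marsh camp: the archer, the bard, the knight, the orc | the dry ground: the cleric]
2. Warden goes back to the marsh camp alone.  [the marsh camp: the archer, the bard, the knight, the orc | the dry ground: the cleric]
3. Warden goes to the dry ground with the knight.  [the marsh camp: the archer, the bard, the orc | the dry ground: the cleric, the knight]
4. Warden goes back to the marsh camp with the cleric.  [the marsh camp: the archer, the bard, the cleric, the orc | the dry ground: the knight]
5. Warden goes to the dry ground with the bard.  [the marsh camp: the archer, the cleric, the orc | the dry ground: the bard, the knight]
6. Warden goes back to the marsh camp alone.  [the marsh camp: the archer, the cleric, the orc | the dry ground: the bard, the knight]
7. Warden goes to the dry ground with the orc.  [the marsh camp: the archer, the cleric | the dry ground: the bard, the knight, the orc]
8. Warden goes back to the marsh camp alone.  [the marsh camp: the archer, the cleric | the dry ground: the bard, the knight, the orc]
9. Warden goes to the dry ground with the archer.  [the marsh camp: the cleric | the dry ground: the archer, the bard, the knight, the orc]
10. Warden goes back to the marsh camp alone.  [the marsh camp: the cleric | the dry ground: the archer, the bard, the knight, the orc]
11. Warden goes to the dry ground with the cleric.  [the marsh camp: — | the dry ground: the archer, the bard, the cleric, the knight, the orc]

11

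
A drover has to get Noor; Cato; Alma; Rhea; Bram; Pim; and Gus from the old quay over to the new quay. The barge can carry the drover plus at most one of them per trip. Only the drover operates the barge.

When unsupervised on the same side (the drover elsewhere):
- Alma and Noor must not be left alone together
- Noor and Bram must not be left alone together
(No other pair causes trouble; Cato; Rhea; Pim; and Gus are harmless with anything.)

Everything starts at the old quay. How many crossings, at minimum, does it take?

Counting alone: the drover can take at most 1 across per trip to the new quay, so moving all 7 needs at least 7 loaded trips out, with a return between consecutive ones — at least 13 crossings.
The safety rule pushes this higher. Following every safe sequence of crossings, the most of the 7 that can be at the new quay as the barge arrives there on crossing 13 is 6 — never all 7.
So no plan with fewer than 15 crossings exists, and this one achieves 15:
1. Drover goes to the new quay with Noor.  [the old quay: Alma, Bram, Cato, Gus, Pim, Rhea | the new quay: Noor]
2. Drover goes back to the old quay alone.  [the old quay: Alma, Bram, Cato, Gus, Pim, Rhea | the new quay: Noor]
3. Drover goes to the new quay with Cato.  [the old quay: Alma, Bram, Gus, Pim, Rhea | the new quay: Cato, Noor]
4. Drover goes back to the old quay alone.  [the old quay: Alma, Bram, Gus, Pim, Rhea | the new quay: Cato, Noor]
5. Drover goes to the new quay with Alma.  [the old quay: Bram, Gus, Pim, Rhea | the new quay: Alma, Cato, Noor]
6. Drover goes back to the old quay with Noor.  [the old quay: Bram, Gus, Noor, Pim, Rhea | the new quay: Alma, Cato]
7. Drover goes to the new quay with Bram.  [the old quay: Gus, Noor, Pim, Rhea | the new quay: Alma, Bram, Cato]
8. Drover goes back to the old quay alone.  [the old quay: Gus, Noor, Pim, Rhea | the new quay: Alma, Bram, Cato]
9. Drover goes to the new quay with Rhea.  [the old quay: Gus, Noor, Pim | the new quay: Alma, Bram, Cato, Rhea]
10. Drover goes back to the old quay alone.  [the old quay: Gus, Noor, Pim | the new quay: Alma, Bram, Cato, Rhea]
11. Drover goes to the new quay with Pim.  [the old quay: Gus, Noor | the new quay: Alma, Bram, Cato, Pim, Rhea]
12. Drover goes back to the old quay alone.  [the old quay: Gus, Noor | the new quay: Alma, Bram, Cato, Pim, Rhea]
13. Drover goes to the new quay with Gus.  [the old quay: Noor | the new quay: Alma, Bram, Cato, Gus, Pim, Rhea]
14. Drover goes back to the old quay alone.  [the old quay: Noor | the new quay: Alma, Bram, Cato, Gus, Pim, Rhea]
15. Drover goes to the new quay with Noor.  [the old quay: — | the new quay: Alma, Bram, Cato, Gus, Noor, Pim, Rhea]

15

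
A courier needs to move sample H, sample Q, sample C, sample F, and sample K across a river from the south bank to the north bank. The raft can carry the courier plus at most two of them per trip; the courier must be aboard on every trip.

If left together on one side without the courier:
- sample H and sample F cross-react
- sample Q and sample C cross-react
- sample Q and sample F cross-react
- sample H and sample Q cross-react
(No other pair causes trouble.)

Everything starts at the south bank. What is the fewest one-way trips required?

7

Counting alone: the courier can take at most 2 across per trip to the north bank, so moving all 5 needs at least 3 loaded trips out, with a return between consecutive ones — at least 5 crossings.
The safety rule pushes this higher. Following every safe sequence of crossings, the most of the 5 that can be at the north bank as the raft arrives there on crossing 5 is 4 — never all 5.
So no plan with fewer than 7 crossings exists, and this one achieves 7:
1. Courier goes to the north bank with sample H and sample Q.  [the south bank: sample C, sample F, sample K | the north bank: sample H, sample Q]
2. Courier goes back to the south bank with sample H.  [the south bank: sample C, sample F, sample H, sample K | the north bank: sample Q]
3. Courier goes to the north bank with sample C and sample H.  [the south bank: sample F, sample K | the north bank: sample C, sample H, sample Q]
4. Courier goes back to the south bank with sample Q.  [the south bank: sample F, sample K, sample Q | the north bank: sample C, sample H]
5. Courier goes to the north bank with sample K and sample Q.  [the south bank: sample F | the north bank: sample C, sample H, sample K, sample Q]
6. Courier goes back to the south bank with sample Q.  [the south bank: sample F, sample Q | the north bank: sample C, sample H, sample K]
7. Courier goes to the north bank with sample F and sample Q.  [the south bank: — | the north bank: sample C, sample F, sample H, sample K, sample Q]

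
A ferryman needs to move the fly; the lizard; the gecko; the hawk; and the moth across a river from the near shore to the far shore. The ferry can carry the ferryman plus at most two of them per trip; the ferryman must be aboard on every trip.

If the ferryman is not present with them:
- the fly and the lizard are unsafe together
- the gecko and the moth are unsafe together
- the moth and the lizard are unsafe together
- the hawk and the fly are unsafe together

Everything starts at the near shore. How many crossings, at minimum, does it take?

Counting alone: the ferryman can take at most 2 across per trip to the far shore, so moving all 5 needs at least 3 loaded trips out, with a return between consecutive ones — at least 5 crossings.
The safety rule pushes this higher. Following every safe sequence of crossings, the most of the 5 that can be at the far shore as the ferry arrives there on crossing 5 is 4 — never all 5.
So no plan with fewer than 7 crossings exists, and this one achieves 7:
1. Ferryman goes to the far shore with the fly and the moth.  [the near shore: the gecko, the hawk, the lizard | the far shore: the fly, the moth]
2. Ferryman goes back to the near shore alone.  [the near shore: the gecko, the hawk, the lizard | the far shore: the fly, the moth]
3. Ferryman goes to the far shore with the lizard.  [the near shore: the gecko, the hawk | the far shore: the fly, the lizard, the moth]
4. Ferryman goes back to the near shore with the fly and the moth.  [the near shore: the fly, the gecko, the hawk, the moth | the far shore: the lizard]
5. Ferryman goes to the far shore with the gecko and the hawk.  [the near shore: the fly, the moth | the far shore: the gecko, the hawk, the lizard]
6. Ferryman goes back to the near shore alone.  [the near shore: the fly, the moth | the far shore: the gecko, the hawk, the lizard]
7. Ferryman goes to the far shore with the fly and the moth.  [the near shore: — | the far shore: the fly, the gecko, the hawk, the lizard, the moth]

7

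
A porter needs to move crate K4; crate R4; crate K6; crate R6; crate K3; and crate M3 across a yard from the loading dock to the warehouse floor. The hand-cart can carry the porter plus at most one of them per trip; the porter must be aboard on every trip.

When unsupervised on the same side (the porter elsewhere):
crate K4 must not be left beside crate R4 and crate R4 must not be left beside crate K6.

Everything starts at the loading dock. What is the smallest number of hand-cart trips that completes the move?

Counting alone: the porter can take at most 1 across per trip to the warehouse floor, so moving all 6 needs at least 6 loaded trips out, with a return between consecutive ones — at least 11 crossings.
The safety rule pushes this higher. Following every safe sequence of crossings, the most of the 6 that can be at the warehouse floor as the hand-cart arrives there on crossing 11 is 5 — never all 6.
So no plan with fewer than 13 crossings exists, and this one achieves 13:
1. Porter goes to the warehouse floor with crate R4.  [the loading dock: crate K3, crate K4, crate K6, crate M3, crate R6 | the warehouse floor: crate R4]
2. Porter goes back to the loading dock alone.  [the loading dock: crate K3, crate K4, crate K6, crate M3, crate R6 | the warehouse floor: crate R4]
3. Porter goes to the warehouse floor with crate K4.  [the loading dock: crate K3, crate K6, crate M3, crate R6 | the warehouse floor: crate K4, crate R4]
4. Porter goes back to the loading dock with crate R4.  [the loading dock: crate K3, crate K6, crate M3, crate R4, crate R6 | the warehouse floor: crate K4]
5. Porter goes to the warehouse floor with crate K6.  [the loading dock: crate K3, crate M3, crate R4, crate R6 | the warehouse floor: crate K4, crate K6]
6. Porter goes back to the loading dock alone.  [the loading dock: crate K3, crate M3, crate R4, crate R6 | the warehouse floor: crate K4, crate K6]
7. Porter goes to the warehouse floor with crate R6.  [the loading dock: crate K3, crate M3, crate R4 | the warehouse floor: crate K4, crate K6, crate R6]
8. Porter goes back to the loading dock alone.  [the loading dock: crate K3, crate M3, crate R4 | the warehouse floor: crate K4, crate K6, crate R6]
9. Porter goes to the warehouse floor with crate K3.  [the loading dock: crate M3, crate R4 | the warehouse floor: crate K3, crate K4, crate K6, crate R6]
10. Porter goes back to the loading dock alone.  [the loading dock: crate M3, crate R4 | the warehouse floor: crate K3, crate K4, crate K6, crate R6]
11. Porter goes to the warehouse floor with crate M3.  [the loading dock: crate R4 | the warehouse floor: crate K3, crate K4, crate K6, crate M3, crate R6]
12. Porter goes back to the loading dock alone.  [the loading dock: crate R4 | the warehouse floor: crate K3, crate K4, crate K6, crate M3, crate R6]
13. Porter goes to the warehouse floor with crate R4.  [the loading dock: — | the warehouse floor: crate K3, crate K4, crate K6, crate M3, crate R4, crate R6]

13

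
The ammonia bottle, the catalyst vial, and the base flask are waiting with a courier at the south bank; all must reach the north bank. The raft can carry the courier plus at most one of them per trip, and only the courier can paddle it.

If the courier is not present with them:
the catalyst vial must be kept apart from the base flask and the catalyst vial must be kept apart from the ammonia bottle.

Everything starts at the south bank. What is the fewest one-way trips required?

7

Counting alone: the courier can take at most 1 across per trip to the north bank, so moving all 3 needs at least 3 loaded trips out, with a return between consecutive ones — at least 5 crossings.
The safety rule pushes this higher. Following every safe sequence of crossings, the most of the 3 that can be at the north bank as the raft arrives there on crossing 5 is 2 — never all 3.
So no plan with fewer than 7 crossings exists, and this one achieves 7:
1. Courier goes to the north bank with the catalyst vial.
2. Courier goes back to the south bank alone.
3. Courier goes to the north bank with the ammonia bottle.
4. Courier goes back to the south bank with the catalyst vial.
5. Courier goes to the north bank with the base flask.
6. Courier goes back to the south bank alone.
7. Courier goes to the north bank with the catalyst vial.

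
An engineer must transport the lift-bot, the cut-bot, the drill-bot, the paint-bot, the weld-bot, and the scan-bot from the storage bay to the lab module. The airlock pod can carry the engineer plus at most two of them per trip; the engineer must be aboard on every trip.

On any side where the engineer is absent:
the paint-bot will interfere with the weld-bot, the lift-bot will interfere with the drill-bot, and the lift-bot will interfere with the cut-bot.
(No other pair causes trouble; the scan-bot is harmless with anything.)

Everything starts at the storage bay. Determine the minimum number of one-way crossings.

7

Counting alone: the engineer can take at most 2 across per trip to the lab module, so moving all 6 needs at least 3 loaded trips out, with a return between consecutive ones — at least 5 crossings.
The safety rule pushes this higher. Following every safe sequence of crossings, the most of the 6 that can be at the lab module as the airlock pod arrives there on crossing 5 is 5 — never all 6.
So no plan with fewer than 7 crossings exists, and this one achieves 7:
1. Engineer goes to the lab module with the lift-bot and the paint-bot.  [the storage bay: the cut-bot, the drill-bot, the scan-bot, the weld-bot | the lab module: the lift-bot, the paint-bot]
2. Engineer goes back to the storage bay alone.  [the storage bay: the cut-bot, the drill-bot, the scan-bot, the weld-bot | the lab module: the lift-bot, the paint-bot]
3. Engineer goes to the lab module with the cut-bot.  [the storage bay: the drill-bot, the scan-bot, the weld-bot | the lab module: the cut-bot, the lift-bot, the paint-bot]
4. Engineer goes back to the storage bay with the lift-bot.  [the storage bay: the drill-bot, the lift-bot, the scan-bot, the weld-bot | the lab module: the cut-bot, the paint-bot]
5. Engineer goes to the lab module with the drill-bot and the scan-bot.  [the storage bay: the lift-bot, the weld-bot | the lab module: the cut-bot, the drill-bot, the paint-bot, the scan-bot]
6. Engineer goes back to the storage bay alone.  [the storage bay: the lift-bot, the weld-bot | the lab module: the cut-bot, the drill-bot, the paint-bot, the scan-bot]
7. Engineer goes to the lab module with the lift-bot and the weld-bot.  [the storage bay: — | the lab module: the cut-bot, the drill-bot, the lift-bot, the paint-bot, the scan-bot, the weld-bot]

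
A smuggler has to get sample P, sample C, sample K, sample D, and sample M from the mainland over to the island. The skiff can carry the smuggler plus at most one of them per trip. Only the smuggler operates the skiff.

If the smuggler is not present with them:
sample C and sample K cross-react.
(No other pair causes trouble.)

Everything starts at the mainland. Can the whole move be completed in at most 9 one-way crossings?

Yes — this plan uses 9 crossings (≤ 9):
1. Smuggler goes to the island with sample C.  [the mainland: sample D, sample K, sample M, sample P | the island: sample C]
2. Smuggler goes back to the mainland alone.  [the mainland: sample D, sample K, sample M, sample P | the island: sample C]
3. Smuggler goes to the island with sample P.  [the mainland: sample D, sample K, sample M | the island: sample C, sample P]
4. Smuggler goes back to the mainland alone.  [the mainland: sample D, sample K, sample M | the island: sample C, sample P]
5. Smuggler goes to the island with sample D.  [the mainland: sample K, sample M | the island: sample C, sample D, sample P]
6. Smuggler goes back to the mainland alone.  [the mainland: sample K, sample M | the island: sample C, sample D, sample P]
7. Smuggler goes to the island with sample M.  [the mainland: sample K | the island: sample C, sample D, sample M, sample P]
8. Smuggler goes back to the mainland alone.  [the mainland: sample K | the island: sample C, sample D, sample M, sample P]
9. Smuggler goes to the island with sample K.  [the mainland: — | the island: sample C, sample D, sample K, sample M, sample P]

Yes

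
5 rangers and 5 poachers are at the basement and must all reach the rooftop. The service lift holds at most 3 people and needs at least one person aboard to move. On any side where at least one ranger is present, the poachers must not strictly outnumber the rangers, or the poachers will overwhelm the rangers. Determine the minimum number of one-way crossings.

11

Counting alone: each trip to the rooftop takes at most 3 across and each return brings at least 1 back, so after t trips out (and t−1 returns) at most 3t − (t−1) of the 10 are across; that first reaches 10 at t = 5, so at least 9 crossings are needed.
The safety rule pushes this higher. Following every safe sequence of crossings, the most of the 10 that can be at the rooftop as the service lift arrives there on crossing 9 is 9 — never all 10.
So no plan with fewer than 11 crossings exists, and this one achieves 11:
1. 2 poachers → the rooftop.  (the basement: 5R 3P; the rooftop: 0R 2P)
2. 1 poacher ← the basement.  (the basement: 5R 4P; the rooftop: 0R 1P)
3. 3 poachers → the rooftop.  (the basement: 5R 1P; the rooftop: 0R 4P)
4. 1 poacher ← the basement.  (the basement: 5R 2P; the rooftop: 0R 3P)
5. 3 rangers → the rooftop.  (the basement: 2R 2P; the rooftop: 3R 3P)
6. 1 ranger and 1 poacher ← the basement.  (the basement: 3R 3P; the rooftop: 2R 2P)
7. 3 rangers → the rooftop.  (the basement: 0R 3P; the rooftop: 5R 2P)
8. 1 poacher ← the basement.  (the basement: 0R 4P; the rooftop: 5R 1P)
9. 2 poachers → the rooftop.  (the basement: 0R 2P; the rooftop: 5R 3P)
10. 1 poacher ← the basement.  (the basement: 0R 3P; the rooftop: 5R 2P)
11. 3 poachers → the rooftop.  (the basement: 0R 0P; the rooftop: 5R 5P)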